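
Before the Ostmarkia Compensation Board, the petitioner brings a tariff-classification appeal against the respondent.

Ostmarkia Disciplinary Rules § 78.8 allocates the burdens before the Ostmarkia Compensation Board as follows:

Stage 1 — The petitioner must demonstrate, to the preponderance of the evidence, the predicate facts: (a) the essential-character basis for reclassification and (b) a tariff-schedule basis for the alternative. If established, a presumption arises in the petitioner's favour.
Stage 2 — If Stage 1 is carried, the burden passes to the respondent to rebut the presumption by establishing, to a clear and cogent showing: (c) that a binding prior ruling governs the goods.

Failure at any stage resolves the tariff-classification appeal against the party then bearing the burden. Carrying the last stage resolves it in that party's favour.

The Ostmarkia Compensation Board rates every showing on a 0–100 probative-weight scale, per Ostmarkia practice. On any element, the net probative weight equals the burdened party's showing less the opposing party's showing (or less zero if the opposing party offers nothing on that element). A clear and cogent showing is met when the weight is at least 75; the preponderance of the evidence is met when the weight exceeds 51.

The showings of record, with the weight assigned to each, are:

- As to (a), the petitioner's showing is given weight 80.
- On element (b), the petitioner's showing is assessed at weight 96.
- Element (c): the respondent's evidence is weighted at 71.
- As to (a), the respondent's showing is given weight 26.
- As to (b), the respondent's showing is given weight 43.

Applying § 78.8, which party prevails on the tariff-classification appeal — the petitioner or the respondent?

petitioner

Stage 1 (petitioner, the preponderance of the evidence, weight exceeds 51): (a) net 80−26=54 > 51 — meets; (b) net 96−43=53 > 51 — meets.
  The petitioner carries Stage 1; the respondent now bears the burden.
Stage 2 (respondent, a clear and cogent showing, weight is at least 75): (c) 71 < 75 — fails.
  The respondent does not carry Stage 2.
The petitioner prevails.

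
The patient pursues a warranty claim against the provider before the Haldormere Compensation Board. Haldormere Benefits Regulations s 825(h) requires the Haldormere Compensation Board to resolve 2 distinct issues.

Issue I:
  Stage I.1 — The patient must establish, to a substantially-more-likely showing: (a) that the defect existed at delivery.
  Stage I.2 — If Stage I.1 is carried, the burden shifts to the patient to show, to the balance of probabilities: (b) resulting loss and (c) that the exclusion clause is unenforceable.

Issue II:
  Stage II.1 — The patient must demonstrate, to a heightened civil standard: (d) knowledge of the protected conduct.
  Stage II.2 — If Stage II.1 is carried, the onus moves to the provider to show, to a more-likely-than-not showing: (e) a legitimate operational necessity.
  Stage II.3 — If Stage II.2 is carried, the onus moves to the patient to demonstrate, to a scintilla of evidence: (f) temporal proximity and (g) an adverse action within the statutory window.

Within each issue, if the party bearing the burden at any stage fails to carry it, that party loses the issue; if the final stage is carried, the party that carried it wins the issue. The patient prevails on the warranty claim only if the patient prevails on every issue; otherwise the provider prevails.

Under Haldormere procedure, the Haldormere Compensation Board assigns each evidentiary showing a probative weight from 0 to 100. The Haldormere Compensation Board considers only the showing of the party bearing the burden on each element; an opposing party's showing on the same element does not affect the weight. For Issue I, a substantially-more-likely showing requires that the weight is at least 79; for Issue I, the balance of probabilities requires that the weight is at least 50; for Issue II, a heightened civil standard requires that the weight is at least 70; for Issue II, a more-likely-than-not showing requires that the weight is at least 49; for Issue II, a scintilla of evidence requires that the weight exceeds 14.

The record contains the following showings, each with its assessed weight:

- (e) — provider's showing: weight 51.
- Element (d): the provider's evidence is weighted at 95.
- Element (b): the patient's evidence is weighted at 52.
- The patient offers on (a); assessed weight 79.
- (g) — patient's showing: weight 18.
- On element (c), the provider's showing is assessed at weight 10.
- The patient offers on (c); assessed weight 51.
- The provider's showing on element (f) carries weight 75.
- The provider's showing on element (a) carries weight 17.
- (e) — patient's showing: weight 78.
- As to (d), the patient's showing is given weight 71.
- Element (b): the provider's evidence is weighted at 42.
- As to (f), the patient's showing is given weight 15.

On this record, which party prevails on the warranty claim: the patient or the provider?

— Issue I —
At Stage I.1 the patient must meet a substantially-more-likely showing (weight is at least 79): on (a) the weight is 79 (the provider's 17 is given no effect), which does reach 79, so (a) meets the standard.
  Stage I.1 carried; the burden remains with the patient.
At Stage I.2 the patient must meet the balance of probabilities (weight is at least 50): on (b) the weight is 52 (the provider's 42 is given no effect), which does reach 50, so (b) meets the standard; on (c) the weight is 51 (the provider's 10 is given no effect), ≥ 50, so (c) meets the standard.
  The patient carries the last stage.
Every stage carried; the patient prevails on this issue.
— Issue II —
At Stage II.1 the patient must meet a heightened civil standard (weight is at least 70): on (d) the weight is 71 (the provider's 95 is given no effect), which does reach 70, so (d) meets the standard.
  Stage II.1 is satisfied; the onus moves to the provider.
At Stage II.2 the provider must meet a more-likely-than-not showing (weight is at least 49): on (e) the weight is 51 (the patient's 78 is given no effect), which does reach 49, so (e) meets the standard.
  Stage II.2 is satisfied; the onus moves to the patient.
At Stage II.3 the patient must meet a scintilla of evidence (weight exceeds 14): on (f) the weight is 15 (the provider's 75 is given no effect), > 14, so (f) meets the standard; on (g) the weight is 18, > 14, so (g) meets the standard.
  Stage II.3 carried; the final stage is satisfied.
All stages carried — the patient prevails on this issue.
Per-issue: Issue I → patient; Issue II → patient. The patient must prevail on every issue; overall, the patient prevails.

patient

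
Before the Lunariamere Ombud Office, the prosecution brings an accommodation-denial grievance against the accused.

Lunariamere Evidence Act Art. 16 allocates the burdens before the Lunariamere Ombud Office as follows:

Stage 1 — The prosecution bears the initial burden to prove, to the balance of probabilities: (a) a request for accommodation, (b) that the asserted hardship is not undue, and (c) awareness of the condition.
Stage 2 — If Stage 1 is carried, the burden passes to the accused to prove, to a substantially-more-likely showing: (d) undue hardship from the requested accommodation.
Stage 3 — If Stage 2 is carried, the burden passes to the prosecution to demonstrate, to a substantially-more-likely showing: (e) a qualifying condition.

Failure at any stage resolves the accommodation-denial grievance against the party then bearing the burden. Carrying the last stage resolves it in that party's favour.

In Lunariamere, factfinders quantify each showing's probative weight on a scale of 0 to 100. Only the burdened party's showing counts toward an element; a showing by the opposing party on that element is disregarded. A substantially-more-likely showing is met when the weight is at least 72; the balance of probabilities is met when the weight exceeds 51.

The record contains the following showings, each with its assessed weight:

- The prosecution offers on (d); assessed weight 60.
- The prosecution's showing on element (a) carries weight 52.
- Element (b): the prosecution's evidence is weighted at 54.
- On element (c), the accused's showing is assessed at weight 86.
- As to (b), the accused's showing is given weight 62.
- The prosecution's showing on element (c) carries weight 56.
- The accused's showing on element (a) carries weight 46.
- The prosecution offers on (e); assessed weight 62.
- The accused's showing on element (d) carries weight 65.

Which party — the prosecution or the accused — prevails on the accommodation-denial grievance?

prosecution

At Stage 1 the prosecution must meet the balance of probabilities (weight exceeds 51): on (a) the weight is 52 (the accused's 46 is given no effect), > 51, so (a) meets the standard; on (b) the weight is 54 (the accused's 62 is given no effect), which does exceed 51, so (b) meets the standard; on (c) the weight is 56 (the accused's 86 is given no effect), > 51, so (c) meets the standard.
  Stage 1 is satisfied; the onus moves to the accused.
At Stage 2 the accused must meet a substantially-more-likely showing (weight is at least 72): on (d) the weight is 65 (the prosecution's 60 is given no effect), < 72, so (d) does not meet the standard.
  The accused does not carry Stage 2.
So the prosecution prevails.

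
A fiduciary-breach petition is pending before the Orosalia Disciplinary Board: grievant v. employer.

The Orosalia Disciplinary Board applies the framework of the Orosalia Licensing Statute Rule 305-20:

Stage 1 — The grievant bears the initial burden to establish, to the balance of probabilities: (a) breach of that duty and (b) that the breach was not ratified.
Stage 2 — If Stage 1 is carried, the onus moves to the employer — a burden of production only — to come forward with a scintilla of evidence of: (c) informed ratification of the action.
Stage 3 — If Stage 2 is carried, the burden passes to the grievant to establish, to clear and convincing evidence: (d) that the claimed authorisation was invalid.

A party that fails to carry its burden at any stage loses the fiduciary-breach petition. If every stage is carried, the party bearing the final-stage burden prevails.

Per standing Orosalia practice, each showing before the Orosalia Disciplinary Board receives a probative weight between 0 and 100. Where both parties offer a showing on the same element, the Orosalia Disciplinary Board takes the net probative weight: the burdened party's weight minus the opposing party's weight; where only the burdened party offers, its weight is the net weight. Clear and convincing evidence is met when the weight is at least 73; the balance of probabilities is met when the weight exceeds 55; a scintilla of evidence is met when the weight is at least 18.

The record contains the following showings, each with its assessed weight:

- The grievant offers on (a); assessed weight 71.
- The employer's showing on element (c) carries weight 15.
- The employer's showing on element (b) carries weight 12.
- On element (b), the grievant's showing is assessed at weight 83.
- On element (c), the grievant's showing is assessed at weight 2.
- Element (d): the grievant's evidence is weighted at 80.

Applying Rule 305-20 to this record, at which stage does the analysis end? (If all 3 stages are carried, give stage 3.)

Stage 1 — burden on grievant; standard: the balance of probabilities (weight exceeds 55).
    (a): 71 > 55 [met]
    (b): 83 − 12 = 71 > 55 [met]
  The grievant carries Stage 1; the employer now bears the burden.
Stage 2 — burden on employer; standard: a scintilla of evidence (weight is at least 18).
    (c): 15 − 2 = 13 < 18 [not met]
  Not every element is met, so the employer fails to carry Stage 2.
The analysis ends at Stage 2; the grievant prevails.

stage 2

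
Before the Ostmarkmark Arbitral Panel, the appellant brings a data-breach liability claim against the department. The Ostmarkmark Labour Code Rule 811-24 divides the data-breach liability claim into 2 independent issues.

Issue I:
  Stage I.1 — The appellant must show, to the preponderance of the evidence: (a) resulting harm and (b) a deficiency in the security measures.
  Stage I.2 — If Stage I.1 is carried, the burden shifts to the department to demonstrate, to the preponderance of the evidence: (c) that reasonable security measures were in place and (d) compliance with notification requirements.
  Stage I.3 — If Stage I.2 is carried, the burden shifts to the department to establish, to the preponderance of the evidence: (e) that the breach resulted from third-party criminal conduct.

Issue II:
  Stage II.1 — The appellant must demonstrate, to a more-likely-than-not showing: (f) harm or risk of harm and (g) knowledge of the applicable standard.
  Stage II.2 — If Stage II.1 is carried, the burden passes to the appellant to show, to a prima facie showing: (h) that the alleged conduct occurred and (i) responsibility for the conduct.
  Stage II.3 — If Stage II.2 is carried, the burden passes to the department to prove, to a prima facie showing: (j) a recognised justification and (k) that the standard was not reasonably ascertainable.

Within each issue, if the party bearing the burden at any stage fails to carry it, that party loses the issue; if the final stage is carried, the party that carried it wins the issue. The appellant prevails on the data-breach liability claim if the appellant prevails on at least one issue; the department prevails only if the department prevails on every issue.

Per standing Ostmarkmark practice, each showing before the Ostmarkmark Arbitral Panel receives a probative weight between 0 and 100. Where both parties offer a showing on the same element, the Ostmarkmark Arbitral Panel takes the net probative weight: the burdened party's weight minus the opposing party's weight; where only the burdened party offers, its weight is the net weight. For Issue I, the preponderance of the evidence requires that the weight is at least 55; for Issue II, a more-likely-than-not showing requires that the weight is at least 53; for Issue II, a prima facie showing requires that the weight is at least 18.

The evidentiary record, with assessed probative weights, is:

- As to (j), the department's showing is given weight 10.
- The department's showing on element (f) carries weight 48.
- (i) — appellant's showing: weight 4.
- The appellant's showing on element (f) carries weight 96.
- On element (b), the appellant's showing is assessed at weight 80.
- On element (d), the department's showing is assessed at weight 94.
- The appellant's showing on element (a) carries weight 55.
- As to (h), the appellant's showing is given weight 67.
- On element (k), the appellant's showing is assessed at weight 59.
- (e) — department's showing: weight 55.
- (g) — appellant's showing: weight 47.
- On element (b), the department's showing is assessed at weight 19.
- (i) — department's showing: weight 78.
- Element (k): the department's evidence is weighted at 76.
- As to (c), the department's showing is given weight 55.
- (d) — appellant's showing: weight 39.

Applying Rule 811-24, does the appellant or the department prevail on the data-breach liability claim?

department

— Issue I —
Stage I.1 — burden on appellant; standard: the preponderance of the evidence (weight is at least 55).
    (a): 55 ≥ 55 [met]
    (b): 80 − 19 = 61 ≥ 55 [met]
  Stage I.1 carried; the burden shifts to the department.
Stage I.2 — burden on department; standard: the preponderance of the evidence (weight is at least 55).
    (c): 55 ≥ 55 [met]
    (d): 94 − 39 = 55 ≥ 55 [met]
  All elements met. The department retains the burden for Stage I.3.
Stage I.3 — burden on department; standard: the preponderance of the evidence (weight is at least 55).
    (e): 55 ≥ 55 [met]
  All elements met at the final stage.
With every stage satisfied, the department prevails on this issue.
— Issue II —
Stage II.1 — burden on appellant; standard: a more-likely-than-not showing (weight is at least 53).
    (f): 96 − 48 = 48 < 53 [not met]
    (g): 47 < 53 [not met]
  Stage II.1 not carried; the appellant fails its burden.
So the department prevails on this issue.
Per-issue: Issue I → department; Issue II → department. The appellant must prevail on at least one issue; overall, the department prevails.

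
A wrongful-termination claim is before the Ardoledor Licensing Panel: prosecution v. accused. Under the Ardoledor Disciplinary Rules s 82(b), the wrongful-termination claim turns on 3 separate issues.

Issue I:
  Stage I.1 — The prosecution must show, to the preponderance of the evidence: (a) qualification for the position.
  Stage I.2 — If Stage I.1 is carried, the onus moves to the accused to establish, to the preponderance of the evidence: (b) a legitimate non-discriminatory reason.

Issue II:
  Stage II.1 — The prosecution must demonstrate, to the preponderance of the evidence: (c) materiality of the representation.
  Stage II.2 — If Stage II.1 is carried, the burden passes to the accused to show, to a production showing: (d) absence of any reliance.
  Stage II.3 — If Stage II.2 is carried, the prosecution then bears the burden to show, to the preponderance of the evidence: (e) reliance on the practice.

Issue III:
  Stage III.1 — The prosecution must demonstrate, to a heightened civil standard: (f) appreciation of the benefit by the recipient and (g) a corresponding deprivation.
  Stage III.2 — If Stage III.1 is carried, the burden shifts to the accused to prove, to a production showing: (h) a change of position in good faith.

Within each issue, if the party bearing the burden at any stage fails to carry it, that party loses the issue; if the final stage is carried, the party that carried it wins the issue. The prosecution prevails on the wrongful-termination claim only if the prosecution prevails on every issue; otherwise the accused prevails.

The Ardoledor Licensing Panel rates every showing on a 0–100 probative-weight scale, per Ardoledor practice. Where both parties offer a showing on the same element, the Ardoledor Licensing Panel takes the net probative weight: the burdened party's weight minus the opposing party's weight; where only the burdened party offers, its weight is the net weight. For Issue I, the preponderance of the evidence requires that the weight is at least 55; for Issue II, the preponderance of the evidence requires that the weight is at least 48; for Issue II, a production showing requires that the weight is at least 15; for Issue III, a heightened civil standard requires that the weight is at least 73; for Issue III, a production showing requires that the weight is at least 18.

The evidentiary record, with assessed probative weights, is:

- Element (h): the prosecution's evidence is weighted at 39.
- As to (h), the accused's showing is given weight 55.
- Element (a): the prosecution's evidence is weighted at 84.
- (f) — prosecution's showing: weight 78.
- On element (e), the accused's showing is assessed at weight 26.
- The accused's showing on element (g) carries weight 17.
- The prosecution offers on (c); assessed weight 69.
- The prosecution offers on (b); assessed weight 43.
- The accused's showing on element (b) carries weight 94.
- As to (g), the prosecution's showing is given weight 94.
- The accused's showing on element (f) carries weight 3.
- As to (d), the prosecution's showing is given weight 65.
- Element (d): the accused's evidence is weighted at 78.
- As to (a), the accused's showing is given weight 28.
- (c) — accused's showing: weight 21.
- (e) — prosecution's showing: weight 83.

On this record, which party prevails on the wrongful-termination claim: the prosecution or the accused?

prosecution

— Issue I —
Stage I.1 (prosecution, the preponderance of the evidence, weight is at least 55): (a) net 84−28=56 ≥ 55 — meets.
  Stage I.1 is satisfied; the onus moves to the accused.
Stage I.2 (accused, the preponderance of the evidence, weight is at least 55): (b) net 94−43=51 < 55 — fails.
  The accused does not carry Stage I.2.
So the prosecution prevails on this issue.
— Issue II —
Stage II.1 (prosecution, the preponderance of the evidence, weight is at least 48): (c) net 69−21=48 ≥ 48 — meets.
  All elements met. The burden passes to the accused.
Stage II.2 (accused, a production showing, weight is at least 15): (d) net 78−65=13 < 15 — fails.
  The accused does not carry Stage II.2.
The analysis ends at Stage II.2; the prosecution prevails on this issue.
— Issue III —
Stage III.1 (prosecution, a heightened civil standard, weight is at least 73): (f) net 78−3=75 ≥ 73 — meets; (g) net 94−17=77 ≥ 73 — meets.
  All elements met. The burden passes to the accused.
Stage III.2 (accused, a production showing, weight is at least 18): (h) net 55−39=16 < 18 — fails.
  The accused does not carry Stage III.2.
The prosecution prevails on this issue.
Per-issue: Issue I → prosecution; Issue II → prosecution; Issue III → prosecution. The prosecution must prevail on every issue; overall, the prosecution prevails.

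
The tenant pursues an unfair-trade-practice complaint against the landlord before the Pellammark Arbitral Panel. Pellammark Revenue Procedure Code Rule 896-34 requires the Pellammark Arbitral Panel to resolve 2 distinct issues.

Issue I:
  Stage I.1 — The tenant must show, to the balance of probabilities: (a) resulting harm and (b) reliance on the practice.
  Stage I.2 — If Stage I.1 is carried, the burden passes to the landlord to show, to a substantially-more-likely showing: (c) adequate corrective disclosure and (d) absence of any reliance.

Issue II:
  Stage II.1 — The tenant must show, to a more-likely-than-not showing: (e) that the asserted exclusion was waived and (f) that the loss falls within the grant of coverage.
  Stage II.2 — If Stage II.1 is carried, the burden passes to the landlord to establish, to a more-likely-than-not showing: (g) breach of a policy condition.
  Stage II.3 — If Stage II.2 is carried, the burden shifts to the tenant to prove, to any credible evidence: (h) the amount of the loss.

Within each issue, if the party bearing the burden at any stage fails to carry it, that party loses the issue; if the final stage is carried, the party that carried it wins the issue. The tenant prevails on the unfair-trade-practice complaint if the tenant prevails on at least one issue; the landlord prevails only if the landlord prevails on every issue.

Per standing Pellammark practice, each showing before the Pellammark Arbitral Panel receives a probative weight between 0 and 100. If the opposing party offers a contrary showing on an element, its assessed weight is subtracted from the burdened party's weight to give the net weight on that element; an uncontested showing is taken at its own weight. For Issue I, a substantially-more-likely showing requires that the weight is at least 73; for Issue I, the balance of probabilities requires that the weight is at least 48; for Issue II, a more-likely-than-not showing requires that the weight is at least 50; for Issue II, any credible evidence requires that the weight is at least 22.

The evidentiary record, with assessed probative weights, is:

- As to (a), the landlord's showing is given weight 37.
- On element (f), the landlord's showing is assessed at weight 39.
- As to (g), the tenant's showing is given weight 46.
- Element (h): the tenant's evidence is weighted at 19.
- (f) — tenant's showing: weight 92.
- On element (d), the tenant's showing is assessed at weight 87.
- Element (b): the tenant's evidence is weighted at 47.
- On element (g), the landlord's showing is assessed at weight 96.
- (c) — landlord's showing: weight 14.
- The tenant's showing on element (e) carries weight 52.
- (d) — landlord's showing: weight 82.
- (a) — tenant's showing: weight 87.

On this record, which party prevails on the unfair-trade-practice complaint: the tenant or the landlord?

— Issue I —
Stage I.1 — burden on tenant; standard: the balance of probabilities (weight is at least 48).
    (a): 87 − 37 = 50 ≥ 48 [met]
    (b): 47 < 48 [not met]
  The tenant does not carry Stage I.1.
So the landlord prevails on this issue.
— Issue II —
Stage II.1 (tenant, a more-likely-than-not showing, weight is at least 50): (e) 52 ≥ 50 — meets; (f) net 92−39=53 ≥ 50 — meets.
  The tenant carries Stage II.1; the landlord now bears the burden.
Stage II.2 (landlord, a more-likely-than-not showing, weight is at least 50): (g) net 96−46=50 ≥ 50 — meets.
  The landlord carries Stage II.2; the tenant now bears the burden.
Stage II.3 (tenant, any credible evidence, weight is at least 22): (h) 19 < 22 — fails.
  Stage II.3 not carried; the tenant fails its burden.
The landlord prevails on this issue.
Per-issue: Issue I → landlord; Issue II → landlord. The tenant must prevail on at least one issue; overall, the landlord prevails.

landlord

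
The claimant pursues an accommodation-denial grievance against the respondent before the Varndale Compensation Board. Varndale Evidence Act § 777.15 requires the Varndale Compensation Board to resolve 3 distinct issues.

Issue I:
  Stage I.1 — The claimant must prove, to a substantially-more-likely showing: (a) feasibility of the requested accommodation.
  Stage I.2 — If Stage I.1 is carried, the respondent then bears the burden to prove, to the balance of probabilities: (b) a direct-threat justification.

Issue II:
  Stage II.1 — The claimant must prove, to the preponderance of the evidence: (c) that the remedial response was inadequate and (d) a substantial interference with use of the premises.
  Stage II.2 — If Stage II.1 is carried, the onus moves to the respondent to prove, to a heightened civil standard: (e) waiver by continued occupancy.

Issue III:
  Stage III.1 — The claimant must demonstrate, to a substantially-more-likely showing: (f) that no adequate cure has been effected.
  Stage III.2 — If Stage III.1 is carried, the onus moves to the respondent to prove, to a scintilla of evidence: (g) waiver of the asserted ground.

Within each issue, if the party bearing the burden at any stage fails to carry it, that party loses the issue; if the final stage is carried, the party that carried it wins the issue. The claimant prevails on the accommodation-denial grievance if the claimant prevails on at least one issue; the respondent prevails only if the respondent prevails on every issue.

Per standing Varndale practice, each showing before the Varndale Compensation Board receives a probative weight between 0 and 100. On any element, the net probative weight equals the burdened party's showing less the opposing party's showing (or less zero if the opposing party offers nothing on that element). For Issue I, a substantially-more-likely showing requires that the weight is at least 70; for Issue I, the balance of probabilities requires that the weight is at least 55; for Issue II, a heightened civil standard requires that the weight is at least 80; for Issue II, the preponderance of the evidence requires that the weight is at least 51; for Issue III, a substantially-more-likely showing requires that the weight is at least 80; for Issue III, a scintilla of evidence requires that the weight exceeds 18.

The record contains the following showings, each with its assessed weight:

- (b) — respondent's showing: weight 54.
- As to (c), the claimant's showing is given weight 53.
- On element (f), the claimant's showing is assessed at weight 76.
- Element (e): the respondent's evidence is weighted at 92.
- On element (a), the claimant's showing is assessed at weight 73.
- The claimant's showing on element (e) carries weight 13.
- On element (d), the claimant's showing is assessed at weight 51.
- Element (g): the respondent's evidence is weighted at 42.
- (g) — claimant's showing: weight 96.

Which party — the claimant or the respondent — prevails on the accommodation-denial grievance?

— Issue I —
Stage I.1 (claimant, a substantially-more-likely showing, weight is at least 70): (a) 73 ≥ 70 — meets.
  All elements met. The burden passes to the respondent.
Stage I.2 (respondent, the balance of probabilities, weight is at least 55): (b) 54 < 55 — fails.
  Not every element is met, so the respondent fails to carry Stage I.2.
So the claimant prevails on this issue.
— Issue II —
Stage II.1 (claimant, the preponderance of the evidence, weight is at least 51): (c) 53 ≥ 51 — meets; (d) 51 ≥ 51 — meets.
  Stage II.1 carried; the burden shifts to the respondent.
Stage II.2 (respondent, a heightened civil standard, weight is at least 80): (e) net 92−13=79 < 80 — fails.
  Stage II.2 not carried; the respondent fails its burden.
So the claimant prevails on this issue.
— Issue III —
Stage III.1 (claimant, a substantially-more-likely showing, weight is at least 80): (f) 76 < 80 — fails.
  The claimant does not carry Stage III.1.
So the respondent prevails on this issue.
Per-issue: Issue I → claimant; Issue II → claimant; Issue III → respondent. The claimant must prevail on at least one issue; overall, the claimant prevails.

claimant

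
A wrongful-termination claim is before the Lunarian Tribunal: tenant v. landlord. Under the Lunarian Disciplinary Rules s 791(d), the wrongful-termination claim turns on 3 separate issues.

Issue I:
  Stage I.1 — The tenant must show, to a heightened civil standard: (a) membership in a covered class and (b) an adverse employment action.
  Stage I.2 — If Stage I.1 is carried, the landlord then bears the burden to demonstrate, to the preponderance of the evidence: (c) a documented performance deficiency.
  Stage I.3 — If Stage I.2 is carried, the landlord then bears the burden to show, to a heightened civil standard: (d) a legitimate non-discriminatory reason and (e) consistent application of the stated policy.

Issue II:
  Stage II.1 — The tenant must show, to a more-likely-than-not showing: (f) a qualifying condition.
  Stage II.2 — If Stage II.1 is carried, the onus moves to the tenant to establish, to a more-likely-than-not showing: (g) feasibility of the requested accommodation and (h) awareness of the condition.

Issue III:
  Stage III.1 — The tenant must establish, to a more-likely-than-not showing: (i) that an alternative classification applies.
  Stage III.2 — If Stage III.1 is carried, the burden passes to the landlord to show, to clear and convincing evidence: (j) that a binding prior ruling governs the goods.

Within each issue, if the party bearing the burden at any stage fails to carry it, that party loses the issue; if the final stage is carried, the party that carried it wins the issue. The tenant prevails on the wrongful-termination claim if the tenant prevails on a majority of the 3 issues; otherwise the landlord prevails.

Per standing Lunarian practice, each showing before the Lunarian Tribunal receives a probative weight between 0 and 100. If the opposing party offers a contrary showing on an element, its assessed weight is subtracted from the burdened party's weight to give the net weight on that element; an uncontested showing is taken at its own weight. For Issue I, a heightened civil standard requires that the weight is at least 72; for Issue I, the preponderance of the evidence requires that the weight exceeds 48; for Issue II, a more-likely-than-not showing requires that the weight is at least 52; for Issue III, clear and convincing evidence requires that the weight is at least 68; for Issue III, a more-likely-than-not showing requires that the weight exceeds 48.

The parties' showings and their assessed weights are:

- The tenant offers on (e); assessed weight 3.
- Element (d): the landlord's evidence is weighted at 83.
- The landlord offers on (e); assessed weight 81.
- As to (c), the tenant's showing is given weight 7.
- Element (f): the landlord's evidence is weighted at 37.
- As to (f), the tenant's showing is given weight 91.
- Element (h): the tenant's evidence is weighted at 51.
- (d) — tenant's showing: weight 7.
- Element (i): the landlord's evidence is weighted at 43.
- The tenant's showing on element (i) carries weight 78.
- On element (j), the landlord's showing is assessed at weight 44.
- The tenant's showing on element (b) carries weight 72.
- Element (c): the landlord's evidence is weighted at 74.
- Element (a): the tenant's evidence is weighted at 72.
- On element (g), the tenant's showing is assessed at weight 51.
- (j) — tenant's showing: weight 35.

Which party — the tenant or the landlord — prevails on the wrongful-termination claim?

— Issue I —
Stage I.1 (tenant, a heightened civil standard, weight is at least 72): (a) 72 ≥ 72 — meets; (b) 72 ≥ 72 — meets.
  The tenant carries Stage I.1; the landlord now bears the burden.
Stage I.2 (landlord, the preponderance of the evidence, weight exceeds 48): (c) net 74−7=67 > 48 — meets.
  Stage I.2 is satisfied; the landlord continues to bear the burden.
Stage I.3 (landlord, a heightened civil standard, weight is at least 72): (d) net 83−7=76 ≥ 72 — meets; (e) net 81−3=78 ≥ 72 — meets.
  The landlord carries the last stage.
Every stage carried; the landlord prevails on this issue.
— Issue II —
At Stage II.1 the tenant must meet a more-likely-than-not showing (weight is at least 52): on (f) the weight is 91 less the opposing 37 gives net 54, which does reach 52, so (f) meets the standard.
  Stage II.1 carried; the burden remains with the tenant.
At Stage II.2 the tenant must meet a more-likely-than-not showing (weight is at least 52): on (g) the weight is 51, which does not reach 52, so (g) does not meet the standard; on (h) the weight is 51, which does not reach 52, so (h) does not meet the standard.
  The tenant does not carry Stage II.2.
The landlord prevails on this issue.
— Issue III —
Stage III.1 (tenant, a more-likely-than-not showing, weight exceeds 48): (i) net 78−43=35 ≤ 48 — fails.
  Not every element is met, so the tenant fails to carry Stage III.1.
So the landlord prevails on this issue.
Per-issue: Issue I → landlord; Issue II → landlord; Issue III → landlord. The tenant must prevail on a majority of issues; overall, the landlord prevails.

landlord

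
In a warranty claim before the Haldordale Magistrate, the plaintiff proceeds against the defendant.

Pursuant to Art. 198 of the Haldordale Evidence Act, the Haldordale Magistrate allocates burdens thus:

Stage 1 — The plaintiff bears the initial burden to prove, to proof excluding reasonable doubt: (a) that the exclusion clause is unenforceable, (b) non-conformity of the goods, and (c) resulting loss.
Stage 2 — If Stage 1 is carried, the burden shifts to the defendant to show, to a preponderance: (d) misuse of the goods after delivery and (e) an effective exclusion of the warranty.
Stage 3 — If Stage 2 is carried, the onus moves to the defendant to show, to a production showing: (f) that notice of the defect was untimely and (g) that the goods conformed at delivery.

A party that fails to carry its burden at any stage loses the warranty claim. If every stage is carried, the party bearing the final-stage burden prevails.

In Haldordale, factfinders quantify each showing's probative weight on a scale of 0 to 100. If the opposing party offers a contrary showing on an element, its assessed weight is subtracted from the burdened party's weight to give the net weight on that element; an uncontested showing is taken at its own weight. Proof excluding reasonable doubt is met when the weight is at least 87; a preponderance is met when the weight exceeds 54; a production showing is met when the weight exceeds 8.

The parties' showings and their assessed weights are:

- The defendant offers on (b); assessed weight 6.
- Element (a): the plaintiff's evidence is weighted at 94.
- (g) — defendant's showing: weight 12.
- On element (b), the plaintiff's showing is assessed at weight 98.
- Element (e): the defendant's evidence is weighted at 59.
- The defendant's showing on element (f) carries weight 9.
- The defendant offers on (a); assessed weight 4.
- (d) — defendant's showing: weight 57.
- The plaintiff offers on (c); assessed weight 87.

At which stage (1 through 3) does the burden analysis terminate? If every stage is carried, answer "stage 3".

At Stage 1 the plaintiff must meet proof excluding reasonable doubt (weight is at least 87): on (a) the weight is 94 less the opposing 4 gives net 90, ≥ 87, so (a) meets the standard; on (b) the weight is 98 less the opposing 6 gives net 92, ≥ 87, so (b) meets the standard; on (c) the weight is 87, ≥ 87, so (c) meets the standard.
  All elements met. The burden passes to the defendant.
At Stage 2 the defendant must meet a preponderance (weight exceeds 54): on (d) the weight is 57, > 54, so (d) meets the standard; on (e) the weight is 59, > 54, so (e) meets the standard.
  Stage 2 is satisfied; the defendant continues to bear the burden.
At Stage 3 the defendant must meet a production showing (weight exceeds 8): on (f) the weight is 9, which does exceed 8, so (f) meets the standard; on (g) the weight is 12, > 8, so (g) meets the standard.
  Stage 3 carried; the final stage is satisfied.
All stages carried — the defendant prevails.

stage 3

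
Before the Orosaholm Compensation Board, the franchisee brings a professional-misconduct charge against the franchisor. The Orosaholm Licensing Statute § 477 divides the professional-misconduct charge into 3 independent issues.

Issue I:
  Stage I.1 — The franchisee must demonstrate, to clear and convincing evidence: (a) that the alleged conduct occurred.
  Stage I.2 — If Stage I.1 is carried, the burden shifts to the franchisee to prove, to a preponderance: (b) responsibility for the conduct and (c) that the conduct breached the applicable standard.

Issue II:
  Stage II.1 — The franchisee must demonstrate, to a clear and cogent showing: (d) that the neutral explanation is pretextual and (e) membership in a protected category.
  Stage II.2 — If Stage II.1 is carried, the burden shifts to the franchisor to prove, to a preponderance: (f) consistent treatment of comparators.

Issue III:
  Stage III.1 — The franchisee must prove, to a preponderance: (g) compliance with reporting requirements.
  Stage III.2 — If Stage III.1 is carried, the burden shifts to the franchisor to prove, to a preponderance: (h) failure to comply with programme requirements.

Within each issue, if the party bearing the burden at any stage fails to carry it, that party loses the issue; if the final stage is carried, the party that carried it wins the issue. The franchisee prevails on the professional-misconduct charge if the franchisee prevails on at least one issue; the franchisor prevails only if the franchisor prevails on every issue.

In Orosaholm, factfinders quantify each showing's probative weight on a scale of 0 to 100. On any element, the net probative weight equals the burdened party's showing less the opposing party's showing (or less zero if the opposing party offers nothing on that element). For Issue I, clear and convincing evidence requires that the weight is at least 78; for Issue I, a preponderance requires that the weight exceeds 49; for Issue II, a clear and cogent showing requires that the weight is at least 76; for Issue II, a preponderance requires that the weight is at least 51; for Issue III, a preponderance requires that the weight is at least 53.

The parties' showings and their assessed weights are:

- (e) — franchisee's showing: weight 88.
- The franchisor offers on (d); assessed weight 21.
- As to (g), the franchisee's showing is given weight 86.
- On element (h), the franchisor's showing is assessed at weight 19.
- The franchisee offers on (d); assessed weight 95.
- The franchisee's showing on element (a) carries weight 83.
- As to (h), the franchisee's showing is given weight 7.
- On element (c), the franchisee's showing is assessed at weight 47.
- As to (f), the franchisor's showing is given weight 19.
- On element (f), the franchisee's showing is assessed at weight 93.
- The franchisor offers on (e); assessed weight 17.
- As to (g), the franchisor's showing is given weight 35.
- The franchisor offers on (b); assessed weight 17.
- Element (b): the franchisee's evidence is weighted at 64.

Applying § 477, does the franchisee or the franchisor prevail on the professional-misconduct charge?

— Issue I —
Stage I.1 (franchisee, clear and convincing evidence, weight is at least 78): (a) 83 ≥ 78 — meets.
  Stage I.1 carried; the burden remains with the franchisee.
Stage I.2 (franchisee, a preponderance, weight exceeds 49): (b) net 64−17=47 ≤ 49 — fails; (c) 47 ≤ 49 — fails.
  Not every element is met, so the franchisee fails to carry Stage I.2.
So the franchisor prevails on this issue.
— Issue II —
Stage II.1 — burden on franchisee; standard: a clear and cogent showing (weight is at least 76).
    (d): 95 − 21 = 74 < 76 [not met]
    (e): 88 − 17 = 71 < 76 [not met]
  The franchisee does not carry Stage II.1.
The analysis ends at Stage II.1; the franchisor prevails on this issue.
— Issue III —
At Stage III.1 the franchisee must meet a preponderance (weight is at least 53): on (g) the weight is 86 less the opposing 35 gives net 51, which does not reach 53, so (g) does not meet the standard.
  The franchisee does not carry Stage III.1.
The franchisor prevails on this issue.
Per-issue: Issue I → franchisor; Issue II → franchisor; Issue III → franchisor. The franchisee must prevail on at least one issue; overall, the franchisor prevails.

franchisor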